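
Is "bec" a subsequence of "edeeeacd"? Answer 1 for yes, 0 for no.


Check if "bec" is a subsequence of "edeeeacd"
Greedy scan:
  Position 0 ('e'): no match needed
  Position 1 ('d'): no match needed
  Position 2 ('e'): no match needed
  Position 3 ('e'): no match needed
  Position 4 ('e'): no match needed
  Position 5 ('a'): no match needed
  Position 6 ('c'): no match needed
  Position 7 ('d'): no match needed
Only matched 0/3 characters => not a subsequence

0


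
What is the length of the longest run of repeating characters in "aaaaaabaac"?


Input: "aaaaaabaac"
Scanning for longest run:
  Position 1 ('a'): continues run of 'a', length=2
  Position 2 ('a'): continues run of 'a', length=3
  Position 3 ('a'): continues run of 'a', length=4
  Position 4 ('a'): continues run of 'a', length=5
  Position 5 ('a'): continues run of 'a', length=6
  Position 6 ('b'): new char, reset run to 1
  Position 7 ('a'): new char, reset run to 1
  Position 8 ('a'): continues run of 'a', length=2
  Position 9 ('c'): new char, reset run to 1
Longest run: 'a' with length 6

6


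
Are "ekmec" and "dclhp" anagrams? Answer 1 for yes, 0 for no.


Strings: "ekmec", "dclhp"
Sorted first:  ceekm
Sorted second: cdhlp
Differ at position 1: 'e' vs 'd' => not anagrams

0


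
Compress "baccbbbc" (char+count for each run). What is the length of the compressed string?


Input: baccbbbc
Runs:
  'b' x 1 => "b1"
  'a' x 1 => "a1"
  'c' x 2 => "c2"
  'b' x 3 => "b3"
  'c' x 1 => "c1"
Compressed: "b1a1c2b3c1"
Compressed length: 10

10


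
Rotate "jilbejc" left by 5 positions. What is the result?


Input: "jilbejc", rotate left by 5
First 5 characters: "jilbe"
Remaining characters: "jc"
Concatenate remaining + first: "jc" + "jilbe" = "jcjilbe"

jcjilbe


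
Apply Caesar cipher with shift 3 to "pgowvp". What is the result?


Caesar cipher: shift "pgowvp" by 3
  'p' (pos 15) + 3 = pos 18 = 's'
  'g' (pos 6) + 3 = pos 9 = 'j'
  'o' (pos 14) + 3 = pos 17 = 'r'
  'w' (pos 22) + 3 = pos 25 = 'z'
  'v' (pos 21) + 3 = pos 24 = 'y'
  'p' (pos 15) + 3 = pos 18 = 's'
Result: sjrzys

sjrzys


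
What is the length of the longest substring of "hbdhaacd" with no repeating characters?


Input: "hbdhaacd"
Sliding window (track last position of each char):
  Position 0 ('h'): window [0,0] length 1 -- new best
  Position 1 ('b'): window [0,1] length 2 -- new best
  Position 2 ('d'): window [0,2] length 3 -- new best
  Position 3 ('h'): repeat (last at 0), move window start to 1
  Position 3 ('h'): window [1,3] length 3
  Position 4 ('a'): window [1,4] length 4 -- new best
  Position 5 ('a'): repeat (last at 4), move window start to 5
  Position 5 ('a'): window [5,5] length 1
  Position 6 ('c'): window [5,6] length 2
  Position 7 ('d'): window [5,7] length 3
Longest substring with no repeats: "bdha" with length 4

4


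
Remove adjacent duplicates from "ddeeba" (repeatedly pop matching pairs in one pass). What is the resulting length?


Input: ddeeba
Stack-based adjacent duplicate removal:
  Read 'd': push. Stack: d
  Read 'd': matches stack top 'd' => pop. Stack: (empty)
  Read 'e': push. Stack: e
  Read 'e': matches stack top 'e' => pop. Stack: (empty)
  Read 'b': push. Stack: b
  Read 'a': push. Stack: ba
Final stack: "ba" (length 2)

2


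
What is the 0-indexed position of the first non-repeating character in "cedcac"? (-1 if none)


Input: cedcac
Character frequencies:
  'a': 1
  'c': 3
  'd': 1
  'e': 1
Scanning left to right for freq == 1:
  Position 0 ('c'): freq=3, skip
  Position 1 ('e'): unique! => answer = 1

1


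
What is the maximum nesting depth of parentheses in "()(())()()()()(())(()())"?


Input: "()(())()()()()(())(()())"
Tracking depth:
  Position 0 '(': depth becomes 1
  Position 1 ')': depth becomes 0
  Position 2 '(': depth becomes 1
  Position 3 '(': depth becomes 2
  Position 4 ')': depth becomes 1
  Position 5 ')': depth becomes 0
  Position 6 '(': depth becomes 1
  Position 7 ')': depth becomes 0
  Position 8 '(': depth becomes 1
  Position 9 ')': depth becomes 0
  Position 10 '(': depth becomes 1
  Position 11 ')': depth becomes 0
  Position 12 '(': depth becomes 1
  Position 13 ')': depth becomes 0
  Position 14 '(': depth becomes 1
  Position 15 '(': depth becomes 2
  Position 16 ')': depth becomes 1
  Position 17 ')': depth becomes 0
  Position 18 '(': depth becomes 1
  Position 19 '(': depth becomes 2
  Position 20 ')': depth becomes 1
  Position 21 '(': depth becomes 2
  Position 22 ')': depth becomes 1
  Position 23 ')': depth becomes 0
Maximum depth reached: 2

2


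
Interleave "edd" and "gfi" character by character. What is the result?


Interleaving "edd" and "gfi":
  Position 0: 'e' from first, 'g' from second => "eg"
  Position 1: 'd' from first, 'f' from second => "df"
  Position 2: 'd' from first, 'i' from second => "di"
Result: egdfdi

egdfdi


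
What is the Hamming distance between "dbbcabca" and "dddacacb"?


Comparing "dbbcabca" and "dddacacb" position by position:
  Position 0: 'd' vs 'd' => same
  Position 1: 'b' vs 'd' => differ
  Position 2: 'b' vs 'd' => differ
  Position 3: 'c' vs 'a' => differ
  Position 4: 'a' vs 'c' => differ
  Position 5: 'b' vs 'a' => differ
  Position 6: 'c' vs 'c' => same
  Position 7: 'a' vs 'b' => differ
Total differences (Hamming distance): 6

6


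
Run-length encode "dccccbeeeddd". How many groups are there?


Input: dccccbeeeddd
Scanning for consecutive runs:
  Group 1: 'd' x 1 (positions 0-0)
  Group 2: 'c' x 4 (positions 1-4)
  Group 3: 'b' x 1 (positions 5-5)
  Group 4: 'e' x 3 (positions 6-8)
  Group 5: 'd' x 3 (positions 9-11)
Total groups: 5

5


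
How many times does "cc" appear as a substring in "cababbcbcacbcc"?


Searching for "cc" in "cababbcbcacbcc"
Scanning each position:
  Position 0: "ca" => no
  Position 1: "ab" => no
  Position 2: "ba" => no
  Position 3: "ab" => no
  Position 4: "bb" => no
  Position 5: "bc" => no
  Position 6: "cb" => no
  Position 7: "bc" => no
  Position 8: "ca" => no
  Position 9: "ac" => no
  Position 10: "cb" => no
  Position 11: "bc" => no
  Position 12: "cc" => MATCH
Total occurrences: 1

1


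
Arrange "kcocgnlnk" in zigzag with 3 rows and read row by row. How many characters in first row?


Zigzag "kcocgnlnk" into 3 rows:
Placing characters:
  'k' => row 0
  'c' => row 1
  'o' => row 2
  'c' => row 1
  'g' => row 0
  'n' => row 1
  'l' => row 2
  'n' => row 1
  'k' => row 0
Rows:
  Row 0: "kgk"
  Row 1: "ccnn"
  Row 2: "ol"
First row length: 3

3


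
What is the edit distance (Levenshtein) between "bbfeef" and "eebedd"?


Computing edit distance: "bbfeef" -> "eebedd"
DP table:
           e    e    b    e    d    d
      0    1    2    3    4    5    6
  b   1    1    2    2    3    4    5
  b   2    2    2    2    3    4    5
  f   3    3    3    3    3    4    5
  e   4    3    3    4    3    4    5
  e   5    4    3    4    4    4    5
  f   6    5    4    4    5    5    5
Edit distance = dp[6][6] = 5

5


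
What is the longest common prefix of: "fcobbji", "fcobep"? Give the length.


Words: fcobbji, fcobep
  Position 0: all 'f' => match
  Position 1: all 'c' => match
  Position 2: all 'o' => match
  Position 3: all 'b' => match
  Position 4: ('b', 'e') => mismatch, stop
LCP = "fcob" (length 4)

4


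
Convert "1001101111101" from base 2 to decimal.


Input: "1001101111101" in base 2
Positional expansion:
  Digit '1' (value 1) x 2^12 = 4096
  Digit '0' (value 0) x 2^11 = 0
  Digit '0' (value 0) x 2^10 = 0
  Digit '1' (value 1) x 2^9 = 512
  Digit '1' (value 1) x 2^8 = 256
  Digit '0' (value 0) x 2^7 = 0
  Digit '1' (value 1) x 2^6 = 64
  Digit '1' (value 1) x 2^5 = 32
  Digit '1' (value 1) x 2^4 = 16
  Digit '1' (value 1) x 2^3 = 8
  Digit '1' (value 1) x 2^2 = 4
  Digit '0' (value 0) x 2^1 = 0
  Digit '1' (value 1) x 2^0 = 1
Sum = 4989

4989


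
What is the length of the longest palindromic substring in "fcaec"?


Input: "fcaec"
Checking substrings for palindromes:
  No multi-char palindromic substrings found
Longest palindromic substring: "f" with length 1

1


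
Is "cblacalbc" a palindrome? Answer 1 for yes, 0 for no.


Input: cblacalbc
Reversed: cblacalbc
  Compare pos 0 ('c') with pos 8 ('c'): match
  Compare pos 1 ('b') with pos 7 ('b'): match
  Compare pos 2 ('l') with pos 6 ('l'): match
  Compare pos 3 ('a') with pos 5 ('a'): match
Result: palindrome

1


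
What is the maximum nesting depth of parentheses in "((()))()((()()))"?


Input: "((()))()((()()))"
Tracking depth:
  Position 0 '(': depth becomes 1
  Position 1 '(': depth becomes 2
  Position 2 '(': depth becomes 3
  Position 3 ')': depth becomes 2
  Position 4 ')': depth becomes 1
  Position 5 ')': depth becomes 0
  Position 6 '(': depth becomes 1
  Position 7 ')': depth becomes 0
  Position 8 '(': depth becomes 1
  Position 9 '(': depth becomes 2
  Position 10 '(': depth becomes 3
  Position 11 ')': depth becomes 2
  Position 12 '(': depth becomes 3
  Position 13 ')': depth becomes 2
  Position 14 ')': depth becomes 1
  Position 15 ')': depth becomes 0
Maximum depth reached: 3

3


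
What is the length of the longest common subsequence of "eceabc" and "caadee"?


LCS of "eceabc" and "caadee"
DP table:
           c    a    a    d    e    e
      0    0    0    0    0    0    0
  e   0    0    0    0    0    1    1
  c   0    1    1    1    1    1    1
  e   0    1    1    1    1    2    2
  a   0    1    2    2    2    2    2
  b   0    1    2    2    2    2    2
  c   0    1    2    2    2    2    2
LCS length = dp[6][6] = 2

2


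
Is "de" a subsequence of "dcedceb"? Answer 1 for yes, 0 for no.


Check if "de" is a subsequence of "dcedceb"
Greedy scan:
  Position 0 ('d'): matches sub[0] = 'd'
  Position 1 ('c'): no match needed
  Position 2 ('e'): matches sub[1] = 'e'
  Position 3 ('d'): no match needed
  Position 4 ('c'): no match needed
  Position 5 ('e'): no match needed
  Position 6 ('b'): no match needed
All 2 characters matched => is a subsequence

1


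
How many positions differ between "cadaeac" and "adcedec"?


Comparing "cadaeac" and "adcedec" position by position:
  Position 0: 'c' vs 'a' => DIFFER
  Position 1: 'a' vs 'd' => DIFFER
  Position 2: 'd' vs 'c' => DIFFER
  Position 3: 'a' vs 'e' => DIFFER
  Position 4: 'e' vs 'd' => DIFFER
  Position 5: 'a' vs 'e' => DIFFER
  Position 6: 'c' vs 'c' => same
Positions that differ: 6

6


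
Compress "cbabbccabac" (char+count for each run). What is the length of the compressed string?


Input: cbabbccabac
Runs:
  'c' x 1 => "c1"
  'b' x 1 => "b1"
  'a' x 1 => "a1"
  'b' x 2 => "b2"
  'c' x 2 => "c2"
  'a' x 1 => "a1"
  'b' x 1 => "b1"
  'a' x 1 => "a1"
  'c' x 1 => "c1"
Compressed: "c1b1a1b2c2a1b1a1c1"
Compressed length: 18

18


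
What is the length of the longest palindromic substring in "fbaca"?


Input: "fbaca"
Checking substrings for palindromes:
  [2:5] "aca" (len 3) => palindrome
Longest palindromic substring: "aca" with length 3

3


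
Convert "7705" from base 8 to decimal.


Input: "7705" in base 8
Positional expansion:
  Digit '7' (value 7) x 8^3 = 3584
  Digit '7' (value 7) x 8^2 = 448
  Digit '0' (value 0) x 8^1 = 0
  Digit '5' (value 5) x 8^0 = 5
Sum = 4037

4037


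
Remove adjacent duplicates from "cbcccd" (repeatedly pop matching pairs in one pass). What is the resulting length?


Input: cbcccd
Stack-based adjacent duplicate removal:
  Read 'c': push. Stack: c
  Read 'b': push. Stack: cb
  Read 'c': push. Stack: cbc
  Read 'c': matches stack top 'c' => pop. Stack: cb
  Read 'c': push. Stack: cbc
  Read 'd': push. Stack: cbcd
Final stack: "cbcd" (length 4)

4


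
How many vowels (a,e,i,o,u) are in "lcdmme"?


Input: lcdmme
Checking each character:
  'l' at position 0: consonant
  'c' at position 1: consonant
  'd' at position 2: consonant
  'm' at position 3: consonant
  'm' at position 4: consonant
  'e' at position 5: vowel (running total: 1)
Total vowels: 1

1


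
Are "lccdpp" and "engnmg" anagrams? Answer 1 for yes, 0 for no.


Strings: "lccdpp", "engnmg"
Sorted first:  ccdlpp
Sorted second: eggmnn
Differ at position 0: 'c' vs 'e' => not anagrams

0


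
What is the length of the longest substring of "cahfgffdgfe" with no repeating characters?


Input: "cahfgffdgfe"
Sliding window (track last position of each char):
  Position 0 ('c'): window [0,0] length 1 -- new best
  Position 1 ('a'): window [0,1] length 2 -- new best
  Position 2 ('h'): window [0,2] length 3 -- new best
  Position 3 ('f'): window [0,3] length 4 -- new best
  Position 4 ('g'): window [0,4] length 5 -- new best
  Position 5 ('f'): repeat (last at 3), move window start to 4
  Position 5 ('f'): window [4,5] length 2
  Position 6 ('f'): repeat (last at 5), move window start to 6
  Position 6 ('f'): window [6,6] length 1
  Position 7 ('d'): window [6,7] length 2
  Position 8 ('g'): window [6,8] length 3
  Position 9 ('f'): repeat (last at 6), move window start to 7
  Position 9 ('f'): window [7,9] length 3
  Position 10 ('e'): window [7,10] length 4
Longest substring with no repeats: "cahfg" with length 5

5


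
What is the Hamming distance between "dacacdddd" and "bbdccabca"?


Comparing "dacacdddd" and "bbdccabca" position by position:
  Position 0: 'd' vs 'b' => differ
  Position 1: 'a' vs 'b' => differ
  Position 2: 'c' vs 'd' => differ
  Position 3: 'a' vs 'c' => differ
  Position 4: 'c' vs 'c' => same
  Position 5: 'd' vs 'a' => differ
  Position 6: 'd' vs 'b' => differ
  Position 7: 'd' vs 'c' => differ
  Position 8: 'd' vs 'a' => differ
Total differences (Hamming distance): 8

8


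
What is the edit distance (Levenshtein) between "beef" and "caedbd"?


Computing edit distance: "beef" -> "caedbd"
DP table:
           c    a    e    d    b    d
      0    1    2    3    4    5    6
  b   1    1    2    3    4    4    5
  e   2    2    2    2    3    4    5
  e   3    3    3    2    3    4    5
  f   4    4    4    3    3    4    5
Edit distance = dp[4][6] = 5

5


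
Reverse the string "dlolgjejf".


Input: dlolgjejf
Reading characters right to left:
  Position 8: 'f'
  Position 7: 'j'
  Position 6: 'e'
  Position 5: 'j'
  Position 4: 'g'
  Position 3: 'l'
  Position 2: 'o'
  Position 1: 'l'
  Position 0: 'd'
Reversed: fjejglold

fjejglold


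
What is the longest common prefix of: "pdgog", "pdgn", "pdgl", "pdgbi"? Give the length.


Words: pdgog, pdgn, pdgl, pdgbi
  Position 0: all 'p' => match
  Position 1: all 'd' => match
  Position 2: all 'g' => match
  Position 3: ('o', 'n', 'l', 'b') => mismatch, stop
LCP = "pdg" (length 3)

3


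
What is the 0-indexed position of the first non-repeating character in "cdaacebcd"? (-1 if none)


Input: cdaacebcd
Character frequencies:
  'a': 2
  'b': 1
  'c': 3
  'd': 2
  'e': 1
Scanning left to right for freq == 1:
  Position 0 ('c'): freq=3, skip
  Position 1 ('d'): freq=2, skip
  Position 2 ('a'): freq=2, skip
  Position 3 ('a'): freq=2, skip
  Position 4 ('c'): freq=3, skip
  Position 5 ('e'): unique! => answer = 5

5


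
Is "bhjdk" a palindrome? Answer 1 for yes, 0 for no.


Input: bhjdk
Reversed: kdjhb
  Compare pos 0 ('b') with pos 4 ('k'): MISMATCH
  Compare pos 1 ('h') with pos 3 ('d'): MISMATCH
Result: not a palindrome

0


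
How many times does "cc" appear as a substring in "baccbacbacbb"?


Searching for "cc" in "baccbacbacbb"
Scanning each position:
  Position 0: "ba" => no
  Position 1: "ac" => no
  Position 2: "cc" => MATCH
  Position 3: "cb" => no
  Position 4: "ba" => no
  Position 5: "ac" => no
  Position 6: "cb" => no
  Position 7: "ba" => no
  Position 8: "ac" => no
  Position 9: "cb" => no
  Position 10: "bb" => no
Total occurrences: 1

1


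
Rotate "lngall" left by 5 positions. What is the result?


Input: "lngall", rotate left by 5
First 5 characters: "lngal"
Remaining characters: "l"
Concatenate remaining + first: "l" + "lngal" = "llngal"

llngal


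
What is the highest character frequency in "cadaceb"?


Input: cadaceb
Character counts:
  'a': 2
  'b': 1
  'c': 2
  'd': 1
  'e': 1
Maximum frequency: 2

2


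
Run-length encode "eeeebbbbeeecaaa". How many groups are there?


Input: eeeebbbbeeecaaa
Scanning for consecutive runs:
  Group 1: 'e' x 4 (positions 0-3)
  Group 2: 'b' x 4 (positions 4-7)
  Group 3: 'e' x 3 (positions 8-10)
  Group 4: 'c' x 1 (positions 11-11)
  Group 5: 'a' x 3 (positions 12-14)
Total groups: 5

5


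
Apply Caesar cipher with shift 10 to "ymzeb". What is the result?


Caesar cipher: shift "ymzeb" by 10
  'y' (pos 24) + 10 = pos 8 = 'i'
  'm' (pos 12) + 10 = pos 22 = 'w'
  'z' (pos 25) + 10 = pos 9 = 'j'
  'e' (pos 4) + 10 = pos 14 = 'o'
  'b' (pos 1) + 10 = pos 11 = 'l'
Result: iwjol

iwjol


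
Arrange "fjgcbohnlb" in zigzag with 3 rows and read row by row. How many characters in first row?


Zigzag "fjgcbohnlb" into 3 rows:
Placing characters:
  'f' => row 0
  'j' => row 1
  'g' => row 2
  'c' => row 1
  'b' => row 0
  'o' => row 1
  'h' => row 2
  'n' => row 1
  'l' => row 0
  'b' => row 1
Rows:
  Row 0: "fbl"
  Row 1: "jconb"
  Row 2: "gh"
First row length: 3

3


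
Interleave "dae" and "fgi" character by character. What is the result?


Interleaving "dae" and "fgi":
  Position 0: 'd' from first, 'f' from second => "df"
  Position 1: 'a' from first, 'g' from second => "ag"
  Position 2: 'e' from first, 'i' from second => "ei"
Result: dfagei

dfagei


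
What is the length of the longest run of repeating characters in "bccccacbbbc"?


Input: "bccccacbbbc"
Scanning for longest run:
  Position 1 ('c'): new char, reset run to 1
  Position 2 ('c'): continues run of 'c', length=2
  Position 3 ('c'): continues run of 'c', length=3
  Position 4 ('c'): continues run of 'c', length=4
  Position 5 ('a'): new char, reset run to 1
  Position 6 ('c'): new char, reset run to 1
  Position 7 ('b'): new char, reset run to 1
  Position 8 ('b'): continues run of 'b', length=2
  Position 9 ('b'): continues run of 'b', length=3
  Position 10 ('c'): new char, reset run to 1
Longest run: 'c' with length 4

4


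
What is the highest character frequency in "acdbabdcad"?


Input: acdbabdcad
Character counts:
  'a': 3
  'b': 2
  'c': 2
  'd': 3
Maximum frequency: 3

3


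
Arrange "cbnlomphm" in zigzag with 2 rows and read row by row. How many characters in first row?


Zigzag "cbnlomphm" into 2 rows:
Placing characters:
  'c' => row 0
  'b' => row 1
  'n' => row 0
  'l' => row 1
  'o' => row 0
  'm' => row 1
  'p' => row 0
  'h' => row 1
  'm' => row 0
Rows:
  Row 0: "cnopm"
  Row 1: "blmh"
First row length: 5

5


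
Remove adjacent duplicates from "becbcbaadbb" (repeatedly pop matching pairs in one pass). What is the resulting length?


Input: becbcbaadbb
Stack-based adjacent duplicate removal:
  Read 'b': push. Stack: b
  Read 'e': push. Stack: be
  Read 'c': push. Stack: bec
  Read 'b': push. Stack: becb
  Read 'c': push. Stack: becbc
  Read 'b': push. Stack: becbcb
  Read 'a': push. Stack: becbcba
  Read 'a': matches stack top 'a' => pop. Stack: becbcb
  Read 'd': push. Stack: becbcbd
  Read 'b': push. Stack: becbcbdb
  Read 'b': matches stack top 'b' => pop. Stack: becbcbd
Final stack: "becbcbd" (length 7)

7


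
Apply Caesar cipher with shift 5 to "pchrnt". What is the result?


Caesar cipher: shift "pchrnt" by 5
  'p' (pos 15) + 5 = pos 20 = 'u'
  'c' (pos 2) + 5 = pos 7 = 'h'
  'h' (pos 7) + 5 = pos 12 = 'm'
  'r' (pos 17) + 5 = pos 22 = 'w'
  'n' (pos 13) + 5 = pos 18 = 's'
  't' (pos 19) + 5 = pos 24 = 'y'
Result: uhmwsy

uhmwsy


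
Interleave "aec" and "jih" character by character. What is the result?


Interleaving "aec" and "jih":
  Position 0: 'a' from first, 'j' from second => "aj"
  Position 1: 'e' from first, 'i' from second => "ei"
  Position 2: 'c' from first, 'h' from second => "ch"
Result: ajeich

ajeich


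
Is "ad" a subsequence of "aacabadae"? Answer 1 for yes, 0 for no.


Check if "ad" is a subsequence of "aacabadae"
Greedy scan:
  Position 0 ('a'): matches sub[0] = 'a'
  Position 1 ('a'): no match needed
  Position 2 ('c'): no match needed
  Position 3 ('a'): no match needed
  Position 4 ('b'): no match needed
  Position 5 ('a'): no match needed
  Position 6 ('d'): matches sub[1] = 'd'
  Position 7 ('a'): no match needed
  Position 8 ('e'): no match needed
All 2 characters matched => is a subsequence

1


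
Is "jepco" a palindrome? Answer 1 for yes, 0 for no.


Input: jepco
Reversed: ocpej
  Compare pos 0 ('j') with pos 4 ('o'): MISMATCH
  Compare pos 1 ('e') with pos 3 ('c'): MISMATCH
Result: not a palindrome

0


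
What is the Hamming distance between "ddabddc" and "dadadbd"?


Comparing "ddabddc" and "dadadbd" position by position:
  Position 0: 'd' vs 'd' => same
  Position 1: 'd' vs 'a' => differ
  Position 2: 'a' vs 'd' => differ
  Position 3: 'b' vs 'a' => differ
  Position 4: 'd' vs 'd' => same
  Position 5: 'd' vs 'b' => differ
  Position 6: 'c' vs 'd' => differ
Total differences (Hamming distance): 5

5


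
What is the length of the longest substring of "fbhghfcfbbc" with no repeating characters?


Input: "fbhghfcfbbc"
Sliding window (track last position of each char):
  Position 0 ('f'): window [0,0] length 1 -- new best
  Position 1 ('b'): window [0,1] length 2 -- new best
  Position 2 ('h'): window [0,2] length 3 -- new best
  Position 3 ('g'): window [0,3] length 4 -- new best
  Position 4 ('h'): repeat (last at 2), move window start to 3
  Position 4 ('h'): window [3,4] length 2
  Position 5 ('f'): window [3,5] length 3
  Position 6 ('c'): window [3,6] length 4
  Position 7 ('f'): repeat (last at 5), move window start to 6
  Position 7 ('f'): window [6,7] length 2
  Position 8 ('b'): window [6,8] length 3
  Position 9 ('b'): repeat (last at 8), move window start to 9
  Position 9 ('b'): window [9,9] length 1
  Position 10 ('c'): window [9,10] length 2
Longest substring with no repeats: "fbhg" with length 4

4


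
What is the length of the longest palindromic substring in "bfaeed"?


Input: "bfaeed"
Checking substrings for palindromes:
  [3:5] "ee" (len 2) => palindrome
Longest palindromic substring: "ee" with length 2

2


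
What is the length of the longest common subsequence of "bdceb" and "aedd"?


LCS of "bdceb" and "aedd"
DP table:
           a    e    d    d
      0    0    0    0    0
  b   0    0    0    0    0
  d   0    0    0    1    1
  c   0    0    0    1    1
  e   0    0    1    1    1
  b   0    0    1    1    1
LCS length = dp[5][4] = 1

1


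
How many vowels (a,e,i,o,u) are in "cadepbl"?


Input: cadepbl
Checking each character:
  'c' at position 0: consonant
  'a' at position 1: vowel (running total: 1)
  'd' at position 2: consonant
  'e' at position 3: vowel (running total: 2)
  'p' at position 4: consonant
  'b' at position 5: consonant
  'l' at position 6: consonant
Total vowels: 2

2


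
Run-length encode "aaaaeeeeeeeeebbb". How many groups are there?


Input: aaaaeeeeeeeeebbb
Scanning for consecutive runs:
  Group 1: 'a' x 4 (positions 0-3)
  Group 2: 'e' x 9 (positions 4-12)
  Group 3: 'b' x 3 (positions 13-15)
Total groups: 3

3


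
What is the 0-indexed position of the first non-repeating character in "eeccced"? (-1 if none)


Input: eeccced
Character frequencies:
  'c': 3
  'd': 1
  'e': 3
Scanning left to right for freq == 1:
  Position 0 ('e'): freq=3, skip
  Position 1 ('e'): freq=3, skip
  Position 2 ('c'): freq=3, skip
  Position 3 ('c'): freq=3, skip
  Position 4 ('c'): freq=3, skip
  Position 5 ('e'): freq=3, skip
  Position 6 ('d'): unique! => answer = 6

6


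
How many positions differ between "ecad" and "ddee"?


Comparing "ecad" and "ddee" position by position:
  Position 0: 'e' vs 'd' => DIFFER
  Position 1: 'c' vs 'd' => DIFFER
  Position 2: 'a' vs 'e' => DIFFER
  Position 3: 'd' vs 'e' => DIFFER
Positions that differ: 4

4


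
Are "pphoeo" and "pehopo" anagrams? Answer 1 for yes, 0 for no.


Strings: "pphoeo", "pehopo"
Sorted first:  ehoopp
Sorted second: ehoopp
Sorted forms match => anagrams

1


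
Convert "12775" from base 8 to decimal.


Input: "12775" in base 8
Positional expansion:
  Digit '1' (value 1) x 8^4 = 4096
  Digit '2' (value 2) x 8^3 = 1024
  Digit '7' (value 7) x 8^2 = 448
  Digit '7' (value 7) x 8^1 = 56
  Digit '5' (value 5) x 8^0 = 5
Sum = 5629

5629


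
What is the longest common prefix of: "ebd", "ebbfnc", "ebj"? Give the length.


Words: ebd, ebbfnc, ebj
  Position 0: all 'e' => match
  Position 1: all 'b' => match
  Position 2: ('d', 'b', 'j') => mismatch, stop
LCP = "eb" (length 2)

2


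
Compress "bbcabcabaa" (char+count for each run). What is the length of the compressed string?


Input: bbcabcabaa
Runs:
  'b' x 2 => "b2"
  'c' x 1 => "c1"
  'a' x 1 => "a1"
  'b' x 1 => "b1"
  'c' x 1 => "c1"
  'a' x 1 => "a1"
  'b' x 1 => "b1"
  'a' x 2 => "a2"
Compressed: "b2c1a1b1c1a1b1a2"
Compressed length: 16

16


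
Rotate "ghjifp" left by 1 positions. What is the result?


Input: "ghjifp", rotate left by 1
First 1 characters: "g"
Remaining characters: "hjifp"
Concatenate remaining + first: "hjifp" + "g" = "hjifpg"

hjifpg


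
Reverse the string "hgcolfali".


Input: hgcolfali
Reading characters right to left:
  Position 8: 'i'
  Position 7: 'l'
  Position 6: 'a'
  Position 5: 'f'
  Position 4: 'l'
  Position 3: 'o'
  Position 2: 'c'
  Position 1: 'g'
  Position 0: 'h'
Reversed: ilaflocgh

ilaflocgh


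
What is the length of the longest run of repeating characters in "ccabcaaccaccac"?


Input: "ccabcaaccaccac"
Scanning for longest run:
  Position 1 ('c'): continues run of 'c', length=2
  Position 2 ('a'): new char, reset run to 1
  Position 3 ('b'): new char, reset run to 1
  Position 4 ('c'): new char, reset run to 1
  Position 5 ('a'): new char, reset run to 1
  Position 6 ('a'): continues run of 'a', length=2
  Position 7 ('c'): new char, reset run to 1
  Position 8 ('c'): continues run of 'c', length=2
  Position 9 ('a'): new char, reset run to 1
  Position 10 ('c'): new char, reset run to 1
  Position 11 ('c'): continues run of 'c', length=2
  Position 12 ('a'): new char, reset run to 1
  Position 13 ('c'): new char, reset run to 1
Longest run: 'c' with length 2

2


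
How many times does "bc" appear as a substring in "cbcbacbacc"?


Searching for "bc" in "cbcbacbacc"
Scanning each position:
  Position 0: "cb" => no
  Position 1: "bc" => MATCH
  Position 2: "cb" => no
  Position 3: "ba" => no
  Position 4: "ac" => no
  Position 5: "cb" => no
  Position 6: "ba" => no
  Position 7: "ac" => no
  Position 8: "cc" => no
Total occurrences: 1

1


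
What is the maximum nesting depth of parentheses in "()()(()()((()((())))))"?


Input: "()()(()()((()((())))))"
Tracking depth:
  Position 0 '(': depth becomes 1
  Position 1 ')': depth becomes 0
  Position 2 '(': depth becomes 1
  Position 3 ')': depth becomes 0
  Position 4 '(': depth becomes 1
  Position 5 '(': depth becomes 2
  Position 6 ')': depth becomes 1
  Position 7 '(': depth becomes 2
  Position 8 ')': depth becomes 1
  Position 9 '(': depth becomes 2
  Position 10 '(': depth becomes 3
  Position 11 '(': depth becomes 4
  Position 12 ')': depth becomes 3
  Position 13 '(': depth becomes 4
  Position 14 '(': depth becomes 5
  Position 15 '(': depth becomes 6
  Position 16 ')': depth becomes 5
  Position 17 ')': depth becomes 4
  Position 18 ')': depth becomes 3
  Position 19 ')': depth becomes 2
  Position 20 ')': depth becomes 1
  Position 21 ')': depth becomes 0
Maximum depth reached: 6

6


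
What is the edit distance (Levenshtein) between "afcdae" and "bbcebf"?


Computing edit distance: "afcdae" -> "bbcebf"
DP table:
           b    b    c    e    b    f
      0    1    2    3    4    5    6
  a   1    1    2    3    4    5    6
  f   2    2    2    3    4    5    5
  c   3    3    3    2    3    4    5
  d   4    4    4    3    3    4    5
  a   5    5    5    4    4    4    5
  e   6    6    6    5    4    5    5
Edit distance = dp[6][6] = 5

5


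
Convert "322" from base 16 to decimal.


Input: "322" in base 16
Positional expansion:
  Digit '3' (value 3) x 16^2 = 768
  Digit '2' (value 2) x 16^1 = 32
  Digit '2' (value 2) x 16^0 = 2
Sum = 802

802


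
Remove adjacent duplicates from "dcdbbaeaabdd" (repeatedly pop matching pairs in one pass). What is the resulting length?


Input: dcdbbaeaabdd
Stack-based adjacent duplicate removal:
  Read 'd': push. Stack: d
  Read 'c': push. Stack: dc
  Read 'd': push. Stack: dcd
  Read 'b': push. Stack: dcdb
  Read 'b': matches stack top 'b' => pop. Stack: dcd
  Read 'a': push. Stack: dcda
  Read 'e': push. Stack: dcdae
  Read 'a': push. Stack: dcdaea
  Read 'a': matches stack top 'a' => pop. Stack: dcdae
  Read 'b': push. Stack: dcdaeb
  Read 'd': push. Stack: dcdaebd
  Read 'd': matches stack top 'd' => pop. Stack: dcdaeb
Final stack: "dcdaeb" (length 6)

6


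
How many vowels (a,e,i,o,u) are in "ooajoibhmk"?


Input: ooajoibhmk
Checking each character:
  'o' at position 0: vowel (running total: 1)
  'o' at position 1: vowel (running total: 2)
  'a' at position 2: vowel (running total: 3)
  'j' at position 3: consonant
  'o' at position 4: vowel (running total: 4)
  'i' at position 5: vowel (running total: 5)
  'b' at position 6: consonant
  'h' at position 7: consonant
  'm' at position 8: consonant
  'k' at position 9: consonant
Total vowels: 5

5


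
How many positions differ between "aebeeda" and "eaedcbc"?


Comparing "aebeeda" and "eaedcbc" position by position:
  Position 0: 'a' vs 'e' => DIFFER
  Position 1: 'e' vs 'a' => DIFFER
  Position 2: 'b' vs 'e' => DIFFER
  Position 3: 'e' vs 'd' => DIFFER
  Position 4: 'e' vs 'c' => DIFFER
  Position 5: 'd' vs 'b' => DIFFER
  Position 6: 'a' vs 'c' => DIFFER
Positions that differ: 7

7


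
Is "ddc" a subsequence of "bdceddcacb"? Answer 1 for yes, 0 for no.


Check if "ddc" is a subsequence of "bdceddcacb"
Greedy scan:
  Position 0 ('b'): no match needed
  Position 1 ('d'): matches sub[0] = 'd'
  Position 2 ('c'): no match needed
  Position 3 ('e'): no match needed
  Position 4 ('d'): matches sub[1] = 'd'
  Position 5 ('d'): no match needed
  Position 6 ('c'): matches sub[2] = 'c'
  Position 7 ('a'): no match needed
  Position 8 ('c'): no match needed
  Position 9 ('b'): no match needed
All 3 characters matched => is a subsequence

1


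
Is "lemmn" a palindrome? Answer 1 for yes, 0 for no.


Input: lemmn
Reversed: nmmel
  Compare pos 0 ('l') with pos 4 ('n'): MISMATCH
  Compare pos 1 ('e') with pos 3 ('m'): MISMATCH
Result: not a palindrome

0


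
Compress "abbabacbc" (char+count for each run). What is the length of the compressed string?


Input: abbabacbc
Runs:
  'a' x 1 => "a1"
  'b' x 2 => "b2"
  'a' x 1 => "a1"
  'b' x 1 => "b1"
  'a' x 1 => "a1"
  'c' x 1 => "c1"
  'b' x 1 => "b1"
  'c' x 1 => "c1"
Compressed: "a1b2a1b1a1c1b1c1"
Compressed length: 16

16


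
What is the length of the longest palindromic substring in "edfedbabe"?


Input: "edfedbabe"
Checking substrings for palindromes:
  [5:8] "bab" (len 3) => palindrome
Longest palindromic substring: "bab" with length 3

3


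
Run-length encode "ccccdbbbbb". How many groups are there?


Input: ccccdbbbbb
Scanning for consecutive runs:
  Group 1: 'c' x 4 (positions 0-3)
  Group 2: 'd' x 1 (positions 4-4)
  Group 3: 'b' x 5 (positions 5-9)
Total groups: 3

3


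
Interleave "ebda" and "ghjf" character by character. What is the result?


Interleaving "ebda" and "ghjf":
  Position 0: 'e' from first, 'g' from second => "eg"
  Position 1: 'b' from first, 'h' from second => "bh"
  Position 2: 'd' from first, 'j' from second => "dj"
  Position 3: 'a' from first, 'f' from second => "af"
Result: egbhdjaf

egbhdjaf


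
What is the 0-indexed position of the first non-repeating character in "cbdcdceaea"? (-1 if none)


Input: cbdcdceaea
Character frequencies:
  'a': 2
  'b': 1
  'c': 3
  'd': 2
  'e': 2
Scanning left to right for freq == 1:
  Position 0 ('c'): freq=3, skip
  Position 1 ('b'): unique! => answer = 1

1


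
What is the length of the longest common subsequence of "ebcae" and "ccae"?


LCS of "ebcae" and "ccae"
DP table:
           c    c    a    e
      0    0    0    0    0
  e   0    0    0    0    1
  b   0    0    0    0    1
  c   0    1    1    1    1
  a   0    1    1    2    2
  e   0    1    1    2    3
LCS length = dp[5][4] = 3

3


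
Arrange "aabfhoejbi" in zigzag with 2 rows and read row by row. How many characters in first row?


Zigzag "aabfhoejbi" into 2 rows:
Placing characters:
  'a' => row 0
  'a' => row 1
  'b' => row 0
  'f' => row 1
  'h' => row 0
  'o' => row 1
  'e' => row 0
  'j' => row 1
  'b' => row 0
  'i' => row 1
Rows:
  Row 0: "abheb"
  Row 1: "afoji"
First row length: 5

5


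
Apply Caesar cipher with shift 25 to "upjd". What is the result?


Caesar cipher: shift "upjd" by 25
  'u' (pos 20) + 25 = pos 19 = 't'
  'p' (pos 15) + 25 = pos 14 = 'o'
  'j' (pos 9) + 25 = pos 8 = 'i'
  'd' (pos 3) + 25 = pos 2 = 'c'
Result: toic

toic


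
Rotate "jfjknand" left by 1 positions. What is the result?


Input: "jfjknand", rotate left by 1
First 1 characters: "j"
Remaining characters: "fjknand"
Concatenate remaining + first: "fjknand" + "j" = "fjknandj"

fjknandj


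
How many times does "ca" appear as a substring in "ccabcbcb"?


Searching for "ca" in "ccabcbcb"
Scanning each position:
  Position 0: "cc" => no
  Position 1: "ca" => MATCH
  Position 2: "ab" => no
  Position 3: "bc" => no
  Position 4: "cb" => no
  Position 5: "bc" => no
  Position 6: "cb" => no
Total occurrences: 1

1


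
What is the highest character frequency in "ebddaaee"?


Input: ebddaaee
Character counts:
  'a': 2
  'b': 1
  'd': 2
  'e': 3
Maximum frequency: 3

3


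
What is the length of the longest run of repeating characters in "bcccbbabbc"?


Input: "bcccbbabbc"
Scanning for longest run:
  Position 1 ('c'): new char, reset run to 1
  Position 2 ('c'): continues run of 'c', length=2
  Position 3 ('c'): continues run of 'c', length=3
  Position 4 ('b'): new char, reset run to 1
  Position 5 ('b'): continues run of 'b', length=2
  Position 6 ('a'): new char, reset run to 1
  Position 7 ('b'): new char, reset run to 1
  Position 8 ('b'): continues run of 'b', length=2
  Position 9 ('c'): new char, reset run to 1
Longest run: 'c' with length 3

3


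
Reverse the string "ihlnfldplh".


Input: ihlnfldplh
Reading characters right to left:
  Position 9: 'h'
  Position 8: 'l'
  Position 7: 'p'
  Position 6: 'd'
  Position 5: 'l'
  Position 4: 'f'
  Position 3: 'n'
  Position 2: 'l'
  Position 1: 'h'
  Position 0: 'i'
Reversed: hlpdlfnlhi

hlpdlfnlhi


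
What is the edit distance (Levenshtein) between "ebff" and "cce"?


Computing edit distance: "ebff" -> "cce"
DP table:
           c    c    e
      0    1    2    3
  e   1    1    2    2
  b   2    2    2    3
  f   3    3    3    3
  f   4    4    4    4
Edit distance = dp[4][3] = 4

4


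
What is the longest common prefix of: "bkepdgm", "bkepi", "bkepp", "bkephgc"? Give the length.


Words: bkepdgm, bkepi, bkepp, bkephgc
  Position 0: all 'b' => match
  Position 1: all 'k' => match
  Position 2: all 'e' => match
  Position 3: all 'p' => match
  Position 4: ('d', 'i', 'p', 'h') => mismatch, stop
LCP = "bkep" (length 4)

4


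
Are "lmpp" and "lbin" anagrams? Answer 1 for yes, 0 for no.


Strings: "lmpp", "lbin"
Sorted first:  lmpp
Sorted second: biln
Differ at position 0: 'l' vs 'b' => not anagrams

0


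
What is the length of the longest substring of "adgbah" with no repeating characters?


Input: "adgbah"
Sliding window (track last position of each char):
  Position 0 ('a'): window [0,0] length 1 -- new best
  Position 1 ('d'): window [0,1] length 2 -- new best
  Position 2 ('g'): window [0,2] length 3 -- new best
  Position 3 ('b'): window [0,3] length 4 -- new best
  Position 4 ('a'): repeat (last at 0), move window start to 1
  Position 4 ('a'): window [1,4] length 4
  Position 5 ('h'): window [1,5] length 5 -- new best
Longest substring with no repeats: "dgbah" with length 5

5


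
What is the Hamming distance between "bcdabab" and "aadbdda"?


Comparing "bcdabab" and "aadbdda" position by position:
  Position 0: 'b' vs 'a' => differ
  Position 1: 'c' vs 'a' => differ
  Position 2: 'd' vs 'd' => same
  Position 3: 'a' vs 'b' => differ
  Position 4: 'b' vs 'd' => differ
  Position 5: 'a' vs 'd' => differ
  Position 6: 'b' vs 'a' => differ
Total differences (Hamming distance): 6

6


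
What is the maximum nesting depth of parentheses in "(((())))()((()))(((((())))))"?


Input: "(((())))()((()))(((((())))))"
Tracking depth:
  Position 0 '(': depth becomes 1
  Position 1 '(': depth becomes 2
  Position 2 '(': depth becomes 3
  Position 3 '(': depth becomes 4
  Position 4 ')': depth becomes 3
  Position 5 ')': depth becomes 2
  Position 6 ')': depth becomes 1
  Position 7 ')': depth becomes 0
  Position 8 '(': depth becomes 1
  Position 9 ')': depth becomes 0
  Position 10 '(': depth becomes 1
  Position 11 '(': depth becomes 2
  Position 12 '(': depth becomes 3
  Position 13 ')': depth becomes 2
  Position 14 ')': depth becomes 1
  Position 15 ')': depth becomes 0
  Position 16 '(': depth becomes 1
  Position 17 '(': depth becomes 2
  Position 18 '(': depth becomes 3
  Position 19 '(': depth becomes 4
  Position 20 '(': depth becomes 5
  Position 21 '(': depth becomes 6
  Position 22 ')': depth becomes 5
  Position 23 ')': depth becomes 4
  Position 24 ')': depth becomes 3
  Position 25 ')': depth becomes 2
  Position 26 ')': depth becomes 1
  Position 27 ')': depth becomes 0
Maximum depth reached: 6

6


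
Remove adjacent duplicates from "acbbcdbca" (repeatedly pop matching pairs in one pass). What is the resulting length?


Input: acbbcdbca
Stack-based adjacent duplicate removal:
  Read 'a': push. Stack: a
  Read 'c': push. Stack: ac
  Read 'b': push. Stack: acb
  Read 'b': matches stack top 'b' => pop. Stack: ac
  Read 'c': matches stack top 'c' => pop. Stack: a
  Read 'd': push. Stack: ad
  Read 'b': push. Stack: adb
  Read 'c': push. Stack: adbc
  Read 'a': push. Stack: adbca
Final stack: "adbca" (length 5)

5


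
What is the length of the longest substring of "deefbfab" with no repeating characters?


Input: "deefbfab"
Sliding window (track last position of each char):
  Position 0 ('d'): window [0,0] length 1 -- new best
  Position 1 ('e'): window [0,1] length 2 -- new best
  Position 2 ('e'): repeat (last at 1), move window start to 2
  Position 2 ('e'): window [2,2] length 1
  Position 3 ('f'): window [2,3] length 2
  Position 4 ('b'): window [2,4] length 3 -- new best
  Position 5 ('f'): repeat (last at 3), move window start to 4
  Position 5 ('f'): window [4,5] length 2
  Position 6 ('a'): window [4,6] length 3
  Position 7 ('b'): repeat (last at 4), move window start to 5
  Position 7 ('b'): window [5,7] length 3
Longest substring with no repeats: "efb" with length 3

3


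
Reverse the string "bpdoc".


Input: bpdoc
Reading characters right to left:
  Position 4: 'c'
  Position 3: 'o'
  Position 2: 'd'
  Position 1: 'p'
  Position 0: 'b'
Reversed: codpb

codpb


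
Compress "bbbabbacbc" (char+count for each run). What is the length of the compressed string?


Input: bbbabbacbc
Runs:
  'b' x 3 => "b3"
  'a' x 1 => "a1"
  'b' x 2 => "b2"
  'a' x 1 => "a1"
  'c' x 1 => "c1"
  'b' x 1 => "b1"
  'c' x 1 => "c1"
Compressed: "b3a1b2a1c1b1c1"
Compressed length: 14

14


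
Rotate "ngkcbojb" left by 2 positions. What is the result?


Input: "ngkcbojb", rotate left by 2
First 2 characters: "ng"
Remaining characters: "kcbojb"
Concatenate remaining + first: "kcbojb" + "ng" = "kcbojbng"

kcbojbng


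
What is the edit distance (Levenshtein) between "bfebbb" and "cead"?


Computing edit distance: "bfebbb" -> "cead"
DP table:
           c    e    a    d
      0    1    2    3    4
  b   1    1    2    3    4
  f   2    2    2    3    4
  e   3    3    2    3    4
  b   4    4    3    3    4
  b   5    5    4    4    4
  b   6    6    5    5    5
Edit distance = dp[6][4] = 5

5


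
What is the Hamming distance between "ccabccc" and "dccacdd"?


Comparing "ccabccc" and "dccacdd" position by position:
  Position 0: 'c' vs 'd' => differ
  Position 1: 'c' vs 'c' => same
  Position 2: 'a' vs 'c' => differ
  Position 3: 'b' vs 'a' => differ
  Position 4: 'c' vs 'c' => same
  Position 5: 'c' vs 'd' => differ
  Position 6: 'c' vs 'd' => differ
Total differences (Hamming distance): 5

5
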